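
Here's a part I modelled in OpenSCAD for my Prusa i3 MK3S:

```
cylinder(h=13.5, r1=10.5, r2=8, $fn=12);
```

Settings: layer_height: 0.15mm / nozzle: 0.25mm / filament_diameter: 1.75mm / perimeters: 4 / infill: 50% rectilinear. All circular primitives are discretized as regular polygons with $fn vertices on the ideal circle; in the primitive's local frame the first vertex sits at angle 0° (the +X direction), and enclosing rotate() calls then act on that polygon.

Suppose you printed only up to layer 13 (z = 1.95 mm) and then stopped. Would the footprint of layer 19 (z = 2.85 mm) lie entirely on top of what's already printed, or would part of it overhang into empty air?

Compare the two slices. At z = 1.95: the cone contributes a regular 12-gon of circumradius 10.139 (interpolated between r1=10.5 and r2=8 at t=0.144) (area = (12/2)·10.139²·sin(360°/12) = 308.39 mm²). At z = 2.85: the cone (r1=10.5→r2=8) has section circumradius 9.972 here — a regular 12-gon (area = (12/2)·9.972²·sin(360°/12) = 298.34 mm²). Checking containment: the cross-section at z = 2.85 is a subset of the cross-section at z = 1.95.

entirely on top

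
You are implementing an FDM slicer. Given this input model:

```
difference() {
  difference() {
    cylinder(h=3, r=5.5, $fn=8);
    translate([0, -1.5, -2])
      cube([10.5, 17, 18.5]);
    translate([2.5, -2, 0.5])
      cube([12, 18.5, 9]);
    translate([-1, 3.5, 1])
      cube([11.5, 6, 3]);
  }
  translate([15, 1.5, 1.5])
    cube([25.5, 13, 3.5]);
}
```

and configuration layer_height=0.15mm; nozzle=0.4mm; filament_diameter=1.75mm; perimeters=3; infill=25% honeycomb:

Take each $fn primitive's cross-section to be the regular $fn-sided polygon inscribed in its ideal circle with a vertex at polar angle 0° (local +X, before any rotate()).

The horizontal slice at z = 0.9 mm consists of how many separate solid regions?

1

At z = 0.9 mm: the r=5.5 cylinder gives a regular 8-gon of circumradius 5.5 (constant along its height); the cube at (0, -1.5) (footprint 10.5×17) is included at this height; the 12×18.5 cube at (2.5, -2) contributes its full rectangle; the cube at (-1, 3.5) is not intersected at this z (z outside [1, 4]); Subtracting the remaining from the first: starting from the r=5.5 cylinder, the 10.5×17 cube at (0, -1.5) partially overlaps it — only the 29.17 mm² overlap (of its 178.50 mm²) is removed, clipping the outline; the 12×18.5 cube at (2.5, -2) partially overlaps it — only the 1.14 mm² overlap (of its 222.00 mm²) is removed, clipping the outline — 1 connected region; the cube at (15, 1.5) is absent (z outside [1.5, 5]); Subtracting the remaining from the first: none of the subtracted shapes is present at this height, so that combined region is unchanged — 1 connected region. The result has 1 disconnected region.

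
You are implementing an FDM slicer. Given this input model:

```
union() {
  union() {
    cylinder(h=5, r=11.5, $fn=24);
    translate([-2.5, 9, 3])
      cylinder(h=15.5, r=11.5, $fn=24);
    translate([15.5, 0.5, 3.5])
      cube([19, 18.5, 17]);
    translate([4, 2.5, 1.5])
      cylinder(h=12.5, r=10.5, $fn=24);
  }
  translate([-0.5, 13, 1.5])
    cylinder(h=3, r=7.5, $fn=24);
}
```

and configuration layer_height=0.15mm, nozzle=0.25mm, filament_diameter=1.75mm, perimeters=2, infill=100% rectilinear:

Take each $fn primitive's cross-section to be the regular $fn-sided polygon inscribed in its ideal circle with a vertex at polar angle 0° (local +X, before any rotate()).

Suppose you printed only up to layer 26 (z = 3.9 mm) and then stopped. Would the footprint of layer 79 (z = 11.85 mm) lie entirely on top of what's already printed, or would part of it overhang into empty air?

Compare the two slices. At z = 3.9: the r=11.5 cylinder contributes a regular 24-gon of circumradius 11.5 (area = (24/2)·11.500²·sin(360°/24) = 410.75 mm²); the r=11.5 cylinder at (-2.5, 9) contributes a regular 24-gon of circumradius 11.5 (area = (24/2)·11.500²·sin(360°/24) = 410.75 mm²); the cube at (15.5, 0.5) (footprint 19×18.5) is included at this height (area 351.50 mm²); the r=10.5 cylinder at (4, 2.5) gives a regular 24-gon of circumradius 10.5 (constant along its height) (area = (24/2)·10.500²·sin(360°/24) = 342.42 mm²); Merging all regions: the regions partially overlap — summed areas 1515.41 mm² minus the doubly-counted overlap 497.36 mm² gives 1018.05 mm² — area = 1018.05 mm²; the r=7.5 cylinder at (-0.5, 13) contributes a regular 24-gon of circumradius 7.5 (area = (24/2)·7.500²·sin(360°/24) = 174.70 mm²); Merging all regions: the regions partially overlap — summed areas 1192.76 mm² minus the doubly-counted overlap 171.83 mm² gives 1020.93 mm² — area = 1020.93 mm². At z = 11.85: the cylinder is absent (z outside [0, 5]); the r=11.5 cylinder at (-2.5, 9) contributes a regular 24-gon of circumradius 11.5 (area = (24/2)·11.500²·sin(360°/24) = 410.75 mm²); the cube at (15.5, 0.5) (footprint 19×18.5) is included at this height (area 351.50 mm²); the r=10.5 cylinder at (4, 2.5) contributes a regular 24-gon of circumradius 10.5 (area = (24/2)·10.500²·sin(360°/24) = 342.42 mm²); Merging all regions: the regions partially overlap — summed areas 1104.66 mm² minus the doubly-counted overlap 180.26 mm² gives 924.40 mm² — area = 924.40 mm²; the cylinder at (-0.5, 13) is absent (z outside [1.5, 4.5]); Merging all regions: only the result so far is present, so the union is just that shape — area = 924.40 mm². Checking containment: the cross-section at z = 11.85 is a subset of the cross-section at z = 3.9.

entirely on top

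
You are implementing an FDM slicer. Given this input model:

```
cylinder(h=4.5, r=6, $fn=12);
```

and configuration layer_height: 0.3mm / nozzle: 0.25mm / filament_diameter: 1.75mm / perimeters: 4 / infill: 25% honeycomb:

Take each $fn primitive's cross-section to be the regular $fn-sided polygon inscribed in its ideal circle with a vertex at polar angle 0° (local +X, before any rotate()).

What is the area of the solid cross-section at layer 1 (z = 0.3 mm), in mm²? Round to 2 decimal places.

At z = 0.3 mm: the cylinder: section is a regular 12-gon, circumradius r=6 (area = (12/2)·6.000²·sin(360°/12) = 108.00 mm²). Overall, the cross-section is a single solid region. Net area = 108.00 mm².

108.00 mm²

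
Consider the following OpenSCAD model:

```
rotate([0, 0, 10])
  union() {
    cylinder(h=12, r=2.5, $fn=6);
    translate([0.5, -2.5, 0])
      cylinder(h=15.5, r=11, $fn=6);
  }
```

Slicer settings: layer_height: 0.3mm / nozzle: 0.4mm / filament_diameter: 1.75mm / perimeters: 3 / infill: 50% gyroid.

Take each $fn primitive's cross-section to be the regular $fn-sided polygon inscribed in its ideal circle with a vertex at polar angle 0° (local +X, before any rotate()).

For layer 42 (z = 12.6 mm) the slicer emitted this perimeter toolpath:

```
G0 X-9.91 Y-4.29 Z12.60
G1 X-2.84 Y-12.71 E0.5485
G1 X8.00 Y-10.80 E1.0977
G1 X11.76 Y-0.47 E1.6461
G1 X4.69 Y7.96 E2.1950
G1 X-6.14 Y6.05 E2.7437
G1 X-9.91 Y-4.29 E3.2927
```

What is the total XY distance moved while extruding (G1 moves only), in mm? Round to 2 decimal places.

66.00 mm

Sum the Euclidean lengths of each G1 segment: total = 66.00 mm.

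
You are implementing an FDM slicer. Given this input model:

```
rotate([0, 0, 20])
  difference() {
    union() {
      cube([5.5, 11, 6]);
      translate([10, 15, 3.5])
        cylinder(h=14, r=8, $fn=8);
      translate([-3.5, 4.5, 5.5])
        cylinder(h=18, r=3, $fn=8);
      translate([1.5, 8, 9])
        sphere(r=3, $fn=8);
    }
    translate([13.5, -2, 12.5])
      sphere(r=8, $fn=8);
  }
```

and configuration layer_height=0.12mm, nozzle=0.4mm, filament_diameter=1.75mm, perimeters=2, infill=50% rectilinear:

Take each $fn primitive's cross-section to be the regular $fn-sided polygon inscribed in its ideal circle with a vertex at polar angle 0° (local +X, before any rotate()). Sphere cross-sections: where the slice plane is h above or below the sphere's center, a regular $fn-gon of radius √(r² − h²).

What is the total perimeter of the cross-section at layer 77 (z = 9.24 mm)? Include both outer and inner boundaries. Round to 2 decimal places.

85.66 mm

At z = 9.24 mm: the cube is absent (z outside [0, 6]); the r=8 cylinder at (10, 15) contributes a regular 8-gon of circumradius 8 (perimeter = 2·8·8.000·sin(180°/8) = 48.98 mm); the r=3 cylinder at (-3.5, 4.5) contributes a regular 8-gon of circumradius 3 (perimeter = 2·8·3.000·sin(180°/8) = 18.37 mm); the sphere at (1.5, 8): section is a regular 8-gon, circumradius = √(r²−h²) = √(3²−0.24²) = 2.990 (perimeter = 2·8·2.990·sin(180°/8) = 18.31 mm); Combining (union): the 3 present regions are separate (no shared area or edge), so areas and boundary lengths simply add and each stays a separate island — boundary = 85.66 mm; the r=8 sphere at (13.5, -2) contributes a regular 8-gon of circumradius √(8²−3.26²) = 7.306 (perimeter = 2·8·7.306·sin(180°/8) = 44.73 mm); Taking the first minus the rest: starting from that combined region, the r=8 sphere at (13.5, -2) misses the remaining region (no effect) — boundary = 85.66 mm; (rotated 20° about Z; rotation is an isometry so areas/perimeters/island counts are preserved). Overall, the cross-section has 3 separate islands. Total boundary length (outer) = 85.66 mm.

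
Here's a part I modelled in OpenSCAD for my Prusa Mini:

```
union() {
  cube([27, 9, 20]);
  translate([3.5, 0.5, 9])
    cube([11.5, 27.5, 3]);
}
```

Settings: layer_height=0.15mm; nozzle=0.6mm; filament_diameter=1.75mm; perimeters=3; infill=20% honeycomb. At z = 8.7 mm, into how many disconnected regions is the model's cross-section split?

1

At z = 8.7 mm: the cube (footprint 27×9) is included at this height; the cube at (3.5, 0.5) is not intersected at this z (z outside [9, 12]); Combining (union): only the 27×9 cube is present, so the union is just that shape — 1 connected region. The result has 1 disconnected region.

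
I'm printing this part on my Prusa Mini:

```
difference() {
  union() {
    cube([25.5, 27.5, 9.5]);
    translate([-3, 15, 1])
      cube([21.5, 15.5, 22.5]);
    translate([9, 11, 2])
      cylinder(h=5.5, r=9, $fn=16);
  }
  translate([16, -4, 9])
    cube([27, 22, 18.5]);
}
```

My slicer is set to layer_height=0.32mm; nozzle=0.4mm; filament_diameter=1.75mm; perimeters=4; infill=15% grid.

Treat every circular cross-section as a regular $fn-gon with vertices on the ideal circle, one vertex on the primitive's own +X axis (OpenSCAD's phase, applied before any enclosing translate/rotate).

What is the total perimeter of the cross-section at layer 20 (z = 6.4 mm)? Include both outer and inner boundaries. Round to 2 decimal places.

118.00 mm

At z = 6.4 mm: the cube (footprint 25.5×27.5) is included at this height (perimeter 106.00 mm); the cube at (-3, 15) is present — its section is the full 21.5×15.5 rectangle (perimeter 74.00 mm); the r=9 cylinder at (9, 11) contributes a regular 16-gon of circumradius 9 (perimeter = 2·16·9.000·sin(180°/16) = 56.19 mm); Merging all regions: the regions partially overlap (shared area 479.23 mm²), so the edge portions inside another operand are dropped and the merged outline is re-measured after clipping — boundary = 118.00 mm; the cube at (16, -4) does not reach this height (z outside [9, 27.5]); After the difference (first − rest): none of the subtracted shapes is present at this height, so the result so far is unchanged — boundary = 118.00 mm. Overall, the cross-section is a single solid region. Total boundary length (outer) = 118.00 mm.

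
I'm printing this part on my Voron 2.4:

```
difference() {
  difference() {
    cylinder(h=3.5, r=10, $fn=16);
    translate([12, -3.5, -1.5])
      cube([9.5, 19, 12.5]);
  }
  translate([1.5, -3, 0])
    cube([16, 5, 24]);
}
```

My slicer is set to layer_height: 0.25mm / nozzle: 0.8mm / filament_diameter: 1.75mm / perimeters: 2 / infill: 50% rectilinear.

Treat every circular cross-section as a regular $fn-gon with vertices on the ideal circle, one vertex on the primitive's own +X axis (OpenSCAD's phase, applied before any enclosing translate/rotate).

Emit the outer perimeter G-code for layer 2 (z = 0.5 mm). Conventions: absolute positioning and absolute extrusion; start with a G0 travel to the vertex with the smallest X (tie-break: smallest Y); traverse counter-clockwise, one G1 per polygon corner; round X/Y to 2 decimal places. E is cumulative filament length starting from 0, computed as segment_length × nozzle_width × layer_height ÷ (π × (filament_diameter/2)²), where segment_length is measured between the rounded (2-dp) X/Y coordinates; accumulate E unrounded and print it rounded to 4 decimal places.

G0 X-10.00 Y0.00 Z0.50
G1 X-9.24 Y-3.83 E0.3247
G1 X-7.07 Y-7.07 E0.6489
G1 X-3.83 Y-9.24 E0.9732
G1 X0.00 Y-10.00 E1.2978
G1 X3.83 Y-9.24 E1.6225
G1 X7.07 Y-7.07 E1.9468
G1 X9.24 Y-3.83 E2.2710
G1 X9.40 Y-3.00 E2.3413
G1 X1.50 Y-3.00 E2.9982
G1 X1.50 Y2.00 E3.4139
G1 X9.60 Y2.00 E4.0875
G1 X9.24 Y3.83 E4.2425
G1 X7.07 Y7.07 E4.5668
G1 X3.83 Y9.24 E4.8910
G1 X0.00 Y10.00 E5.2157
G1 X-3.83 Y9.24 E5.5404
G1 X-7.07 Y7.07 E5.8646
G1 X-9.24 Y3.83 E6.1889
G1 X-10.00 Y0.00 E6.5136

At z = 0.5 mm: the r=10 cylinder contributes a regular 16-gon of circumradius 10; the cube at (12, -3.5) (footprint 9.5×19) is included at this height; Taking the first minus the rest: starting from the r=10 cylinder, the 9.5×19 cube at (12, -3.5) misses the remaining region (no effect) — 1 connected region; the cube at (1.5, -3) is present — its section is the full 16×5 rectangle; After the difference (first − rest): starting from the result so far, the 16×5 cube at (1.5, -3) partially overlaps it — only the 41.21 mm² overlap (of its 80.00 mm²) is removed, clipping the outline — 1 connected region. The outline is a single polygon with 19 vertices. Extrusion per mm of travel: 0.8 × 0.25 / (π × 0.875²) = 0.083150. Accumulating E over each segment gives final E = 6.5136.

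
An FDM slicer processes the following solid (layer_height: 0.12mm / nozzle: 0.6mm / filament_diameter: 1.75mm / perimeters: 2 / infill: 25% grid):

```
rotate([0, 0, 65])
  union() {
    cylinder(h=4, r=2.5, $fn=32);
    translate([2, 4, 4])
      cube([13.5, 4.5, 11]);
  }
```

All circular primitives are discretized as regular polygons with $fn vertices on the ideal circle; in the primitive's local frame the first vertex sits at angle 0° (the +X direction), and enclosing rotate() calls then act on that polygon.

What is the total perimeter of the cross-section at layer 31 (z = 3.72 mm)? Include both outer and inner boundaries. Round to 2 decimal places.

At z = 3.72 mm: the r=2.5 cylinder contributes a regular 32-gon of circumradius 2.5 (perimeter = 2·32·2.500·sin(180°/32) = 15.68 mm); the cube at (2, 4) does not reach this height (z outside [4, 15]); Taking the union: only the r=2.5 cylinder is present, so the union is just that shape — boundary = 15.68 mm; (whole slice rotated 65° about Z — lengths, areas and connectivity unchanged). Overall, the cross-section is a single solid region. Total boundary length (outer) = 15.68 mm.

15.68 mm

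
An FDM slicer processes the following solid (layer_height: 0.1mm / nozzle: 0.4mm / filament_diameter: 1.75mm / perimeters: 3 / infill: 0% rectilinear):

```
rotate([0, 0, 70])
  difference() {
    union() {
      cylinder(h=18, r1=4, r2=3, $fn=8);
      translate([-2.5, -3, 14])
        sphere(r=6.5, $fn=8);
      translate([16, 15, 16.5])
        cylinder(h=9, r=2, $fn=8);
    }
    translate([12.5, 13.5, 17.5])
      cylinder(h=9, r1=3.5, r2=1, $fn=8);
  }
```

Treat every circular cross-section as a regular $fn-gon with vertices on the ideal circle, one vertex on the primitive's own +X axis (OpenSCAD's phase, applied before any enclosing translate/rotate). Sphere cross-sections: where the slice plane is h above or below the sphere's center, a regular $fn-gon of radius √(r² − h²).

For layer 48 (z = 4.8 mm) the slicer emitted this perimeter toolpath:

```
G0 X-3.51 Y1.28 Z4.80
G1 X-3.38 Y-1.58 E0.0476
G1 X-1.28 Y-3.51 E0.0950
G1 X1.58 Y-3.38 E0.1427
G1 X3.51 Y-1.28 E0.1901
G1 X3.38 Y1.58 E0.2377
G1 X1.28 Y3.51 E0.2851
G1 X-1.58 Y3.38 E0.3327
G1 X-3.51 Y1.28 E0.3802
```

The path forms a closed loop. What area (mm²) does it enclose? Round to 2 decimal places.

Apply the shoelace formula to the sequence of (X, Y) vertices; enclosed area = 39.43 mm².

39.43 mm²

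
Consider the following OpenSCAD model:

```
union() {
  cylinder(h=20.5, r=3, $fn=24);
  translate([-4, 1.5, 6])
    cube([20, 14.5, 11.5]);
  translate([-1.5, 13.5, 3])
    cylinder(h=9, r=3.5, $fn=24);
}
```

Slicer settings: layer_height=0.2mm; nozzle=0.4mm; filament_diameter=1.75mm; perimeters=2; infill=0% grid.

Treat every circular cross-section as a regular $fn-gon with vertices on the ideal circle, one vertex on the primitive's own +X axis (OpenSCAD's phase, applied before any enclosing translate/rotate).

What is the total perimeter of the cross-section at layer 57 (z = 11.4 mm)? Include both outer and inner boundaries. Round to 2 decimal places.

77.36 mm

At z = 11.4 mm: the r=3 cylinder gives a regular 24-gon of circumradius 3 (constant along its height) (perimeter = 2·24·3.000·sin(180°/24) = 18.80 mm); the cube at (-4, 1.5) (footprint 20×14.5) is included at this height (perimeter 69.00 mm); the r=3.5 cylinder at (-1.5, 13.5) gives a regular 24-gon of circumradius 3.5 (constant along its height) (perimeter = 2·24·3.500·sin(180°/24) = 21.93 mm); Combining (union): the regions partially overlap (shared area 36.94 mm²), so the edge portions inside another operand are dropped and the merged outline is re-measured after clipping — boundary = 77.36 mm. Overall, the cross-section is a single solid region. Total boundary length (outer) = 77.36 mm.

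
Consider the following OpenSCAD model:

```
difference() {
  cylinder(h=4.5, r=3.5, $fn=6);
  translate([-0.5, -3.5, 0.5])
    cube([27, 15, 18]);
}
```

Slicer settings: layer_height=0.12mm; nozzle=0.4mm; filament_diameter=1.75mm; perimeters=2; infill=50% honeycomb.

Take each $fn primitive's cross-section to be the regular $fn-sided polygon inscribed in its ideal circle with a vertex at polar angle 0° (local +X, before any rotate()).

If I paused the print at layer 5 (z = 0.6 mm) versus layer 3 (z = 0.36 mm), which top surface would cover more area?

Layer 5 (z = 0.6): the r=3.5 cylinder contributes a regular 6-gon of circumradius 3.5 (area = (6/2)·3.500²·sin(360°/6) = 31.83 mm²); the cube at (-0.5, -3.5) (footprint 27×15) is included at this height (area 405.00 mm²); Taking the first minus the rest: starting from the r=3.5 cylinder (31.83 mm²), the 27×15 cube at (-0.5, -3.5) partially overlaps it — only the 18.94 mm² overlap (of its 405.00 mm²) is removed, clipping the outline — area = 12.88 mm². So its area = 12.88 mm². Layer 3 (z = 0.36): the r=3.5 cylinder contributes a regular 6-gon of circumradius 3.5 (area = (6/2)·3.500²·sin(360°/6) = 31.83 mm²); the cube at (-0.5, -3.5) is absent (z outside [0.5, 18.5]); After the difference (first − rest): none of the subtracted shapes is present at this height, so the r=3.5 cylinder is unchanged — area = 31.83 mm². So its area = 31.83 mm². Layer 3 is larger (31.83 vs 12.88 mm²).

layer 3 (z = 0.36 mm)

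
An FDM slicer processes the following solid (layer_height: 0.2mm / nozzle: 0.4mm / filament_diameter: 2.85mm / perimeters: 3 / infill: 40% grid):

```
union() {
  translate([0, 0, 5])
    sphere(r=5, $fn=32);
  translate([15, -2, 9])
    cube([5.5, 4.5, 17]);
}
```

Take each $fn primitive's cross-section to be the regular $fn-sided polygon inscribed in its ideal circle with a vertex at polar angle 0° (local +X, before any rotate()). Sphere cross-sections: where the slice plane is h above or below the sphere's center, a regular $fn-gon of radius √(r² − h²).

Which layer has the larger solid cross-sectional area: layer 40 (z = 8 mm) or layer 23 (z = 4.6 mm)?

Layer 40 (z = 8): the r=5 sphere contributes a regular 32-gon of circumradius √(5²−3²) = 4.000 (area = (32/2)·4.000²·sin(360°/32) = 49.94 mm²); the cube at (15, -2) is absent (z outside [9, 26]); Combining (union): only the r=5 sphere is present, so the union is just that shape — area = 49.94 mm². So its area = 49.94 mm². Layer 23 (z = 4.6): the r=5 sphere slices to a regular 32-gon of circumradius 4.984 (√(r²−h²) with h=0.4 from center) (area = (32/2)·4.984²·sin(360°/32) = 77.54 mm²); the cube at (15, -2) does not reach this height (z outside [9, 26]); Taking the union: only the r=5 sphere is present, so the union is just that shape — area = 77.54 mm². So its area = 77.54 mm². Layer 23 is larger (77.54 vs 49.94 mm²).

layer 23 (z = 4.6 mm)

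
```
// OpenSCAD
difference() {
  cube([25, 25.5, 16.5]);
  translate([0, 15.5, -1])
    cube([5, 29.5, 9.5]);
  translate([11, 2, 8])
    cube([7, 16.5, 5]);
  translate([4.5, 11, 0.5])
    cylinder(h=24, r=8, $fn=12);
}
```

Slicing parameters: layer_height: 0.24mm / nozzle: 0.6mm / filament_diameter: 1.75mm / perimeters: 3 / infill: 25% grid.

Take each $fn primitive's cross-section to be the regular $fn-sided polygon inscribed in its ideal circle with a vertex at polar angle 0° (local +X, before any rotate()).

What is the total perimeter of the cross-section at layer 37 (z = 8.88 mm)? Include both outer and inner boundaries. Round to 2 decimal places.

At z = 8.88 mm: the cube is present — its section is the full 25×25.5 rectangle (perimeter 101.00 mm); the cube at (0, 15.5) is absent (z outside [-1, 8.5]); the cube at (11, 2) is present — its section is the full 7×16.5 rectangle (perimeter 47.00 mm); the r=8 cylinder at (4.5, 11) gives a regular 12-gon of circumradius 8 (constant along its height) (perimeter = 2·12·8.000·sin(180°/12) = 49.69 mm); Taking the first minus the rest: starting from the 25×25.5 cube, the 7×16.5 cube at (11, 2) lies wholly inside it (removes its full 115.50 mm² and its 47.00 mm outline becomes a hole wall); the r=8 cylinder at (4.5, 11) partially overlaps it — only the 154.49 mm² overlap (of its 192.00 mm²) is removed, clipping the outline — boundary = 151.34 mm. Overall, the cross-section is a single solid region. Total boundary length (outer) = 151.34 mm.

151.34 mm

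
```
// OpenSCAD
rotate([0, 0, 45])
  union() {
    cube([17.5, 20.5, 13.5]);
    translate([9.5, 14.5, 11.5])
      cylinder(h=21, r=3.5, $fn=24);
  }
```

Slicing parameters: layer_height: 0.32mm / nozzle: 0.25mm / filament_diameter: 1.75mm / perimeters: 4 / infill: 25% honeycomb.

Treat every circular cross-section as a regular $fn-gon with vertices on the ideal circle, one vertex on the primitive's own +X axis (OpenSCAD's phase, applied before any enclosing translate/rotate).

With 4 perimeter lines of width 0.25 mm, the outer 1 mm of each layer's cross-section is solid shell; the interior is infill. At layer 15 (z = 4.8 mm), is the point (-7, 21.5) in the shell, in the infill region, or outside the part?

shell

At z = 4.8 mm: the cube is present — its section is the full 17.5×20.5 rectangle; the cylinder at (9.5, 14.5) is absent (z outside [11.5, 32.5]); Merging all regions: only the 17.5×20.5 cube is present, so the union is just that shape — 1 connected region; (rotated 45° about Z; rotation is an isometry so areas/perimeters/island counts are preserved). Overall, the cross-section is a single solid region. Undo the 45° rotation: the query point maps to (10.253, 20.153) in the un-rotated model frame. The nearest boundary edge runs (17.50, 20.50)→(0.00, 20.50); distance from the point to it = 0.35 mm. The point is inside the cross-section, 0.35 mm from the nearest boundary — within the 1 mm shell band (4 × 0.25).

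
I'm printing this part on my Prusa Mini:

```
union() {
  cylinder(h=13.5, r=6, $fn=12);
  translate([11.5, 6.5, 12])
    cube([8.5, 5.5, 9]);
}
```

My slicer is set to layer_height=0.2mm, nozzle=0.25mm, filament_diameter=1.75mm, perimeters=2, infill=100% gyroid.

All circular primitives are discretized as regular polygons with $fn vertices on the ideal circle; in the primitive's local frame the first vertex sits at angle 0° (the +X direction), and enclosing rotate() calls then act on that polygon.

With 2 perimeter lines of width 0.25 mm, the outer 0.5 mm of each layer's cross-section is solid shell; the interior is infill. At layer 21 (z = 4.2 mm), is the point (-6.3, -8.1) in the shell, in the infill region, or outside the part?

At z = 4.2 mm: the r=6 cylinder contributes a regular 12-gon of circumradius 6; the cube at (11.5, 6.5) does not reach this height (z outside [12, 21]); Merging all regions: only the r=6 cylinder is present, so the union is just that shape — 1 connected region. Overall, the cross-section is a single solid region. The nearest boundary edge runs (-5.20, -3.00)→(-3.00, -5.20); distance from the point to it = 4.39 mm. The point is not inside any of the regions above, so it lies outside the cross-section (4.39 mm from the nearest boundary).

outside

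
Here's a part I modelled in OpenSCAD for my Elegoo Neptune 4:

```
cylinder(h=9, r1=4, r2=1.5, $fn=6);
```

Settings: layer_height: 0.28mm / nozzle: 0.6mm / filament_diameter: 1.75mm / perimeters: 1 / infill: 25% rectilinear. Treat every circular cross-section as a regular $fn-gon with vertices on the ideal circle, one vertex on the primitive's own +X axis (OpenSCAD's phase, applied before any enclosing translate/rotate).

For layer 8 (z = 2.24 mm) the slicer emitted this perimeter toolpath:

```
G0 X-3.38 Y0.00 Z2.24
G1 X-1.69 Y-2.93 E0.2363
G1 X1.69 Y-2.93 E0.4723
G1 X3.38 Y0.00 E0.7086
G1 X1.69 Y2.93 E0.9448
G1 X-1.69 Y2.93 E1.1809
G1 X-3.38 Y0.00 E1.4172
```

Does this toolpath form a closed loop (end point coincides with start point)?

Start point (G0): (-3.38, 0.00). End point (last G1): the path returns to the start — closed.

yes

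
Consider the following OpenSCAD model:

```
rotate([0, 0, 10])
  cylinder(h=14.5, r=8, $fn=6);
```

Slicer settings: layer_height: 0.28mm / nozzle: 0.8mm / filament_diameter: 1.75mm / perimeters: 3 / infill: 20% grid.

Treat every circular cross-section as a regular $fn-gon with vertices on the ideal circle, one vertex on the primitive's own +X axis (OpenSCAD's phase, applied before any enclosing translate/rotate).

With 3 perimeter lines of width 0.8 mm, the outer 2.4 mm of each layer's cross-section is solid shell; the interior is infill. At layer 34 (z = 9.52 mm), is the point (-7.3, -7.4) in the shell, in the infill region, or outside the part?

At z = 9.52 mm: the cylinder: section is a regular 6-gon, circumradius r=8; (rotated 10° about Z; rotation is an isometry so areas/perimeters/island counts are preserved). Overall, the cross-section is a single solid region. Undo the 10° rotation: the query point maps to (-8.474, -6.020) in the un-rotated model frame. The nearest boundary edge runs (-8.00, 0.00)→(-4.00, -6.93); distance from the point to it = 3.42 mm. The point is not inside any of the regions above, so it lies outside the cross-section (3.42 mm from the nearest boundary).

outside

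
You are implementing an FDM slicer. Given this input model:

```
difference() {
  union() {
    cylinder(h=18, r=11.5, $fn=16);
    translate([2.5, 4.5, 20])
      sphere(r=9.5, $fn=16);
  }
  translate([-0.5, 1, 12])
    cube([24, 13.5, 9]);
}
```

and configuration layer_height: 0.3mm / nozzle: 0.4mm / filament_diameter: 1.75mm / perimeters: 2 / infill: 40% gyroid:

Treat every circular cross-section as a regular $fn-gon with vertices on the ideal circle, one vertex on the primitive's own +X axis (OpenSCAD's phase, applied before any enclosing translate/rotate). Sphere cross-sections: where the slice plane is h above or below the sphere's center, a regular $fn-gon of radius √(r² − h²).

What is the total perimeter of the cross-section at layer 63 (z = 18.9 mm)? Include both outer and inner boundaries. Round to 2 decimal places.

At z = 18.9 mm: the cylinder is absent (z outside [0, 18]); the sphere at (2.5, 4.5): section is a regular 16-gon, circumradius = √(r²−h²) = √(9.5²−1.1²) = 9.436 (perimeter = 2·16·9.436·sin(180°/16) = 58.91 mm); Merging all regions: only the r=9.5 sphere at (2.5, 4.5) is present, so the union is just that shape — boundary = 58.91 mm; the cube at (-0.5, 1) is present — its section is the full 24×13.5 rectangle (perimeter 75.00 mm); Taking the first minus the rest: starting from that combined region, the 24×13.5 cube at (-0.5, 1) partially overlaps it — only the 137.87 mm² overlap (of its 324.00 mm²) is removed, clipping the outline — boundary = 61.63 mm. Overall, the cross-section is a single solid region. Total boundary length (outer) = 61.63 mm.

61.63 mm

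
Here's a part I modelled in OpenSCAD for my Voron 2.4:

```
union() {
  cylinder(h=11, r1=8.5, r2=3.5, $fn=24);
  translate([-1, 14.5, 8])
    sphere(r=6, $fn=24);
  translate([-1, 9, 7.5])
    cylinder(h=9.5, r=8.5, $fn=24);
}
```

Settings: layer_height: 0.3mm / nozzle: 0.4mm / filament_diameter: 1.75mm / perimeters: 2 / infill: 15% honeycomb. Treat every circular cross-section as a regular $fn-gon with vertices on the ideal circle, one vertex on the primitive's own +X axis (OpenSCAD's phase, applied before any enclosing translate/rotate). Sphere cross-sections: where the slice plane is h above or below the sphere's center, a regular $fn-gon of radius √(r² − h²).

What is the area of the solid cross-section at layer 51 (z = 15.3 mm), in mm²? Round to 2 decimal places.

At z = 15.3 mm: the cone is absent (z outside [0, 11]); the sphere at (-1, 14.5) is not intersected at this z (|z−center|=7.300 > r=6); the cylinder at (-1, 9): section is a regular 24-gon, circumradius r=8.5 (area = (24/2)·8.500²·sin(360°/24) = 224.40 mm²); Combining (union): only the r=8.5 cylinder at (-1, 9) is present, so the union is just that shape — area = 224.40 mm². Overall, the cross-section is a single solid region. Net area = 224.40 mm².

224.40 mm²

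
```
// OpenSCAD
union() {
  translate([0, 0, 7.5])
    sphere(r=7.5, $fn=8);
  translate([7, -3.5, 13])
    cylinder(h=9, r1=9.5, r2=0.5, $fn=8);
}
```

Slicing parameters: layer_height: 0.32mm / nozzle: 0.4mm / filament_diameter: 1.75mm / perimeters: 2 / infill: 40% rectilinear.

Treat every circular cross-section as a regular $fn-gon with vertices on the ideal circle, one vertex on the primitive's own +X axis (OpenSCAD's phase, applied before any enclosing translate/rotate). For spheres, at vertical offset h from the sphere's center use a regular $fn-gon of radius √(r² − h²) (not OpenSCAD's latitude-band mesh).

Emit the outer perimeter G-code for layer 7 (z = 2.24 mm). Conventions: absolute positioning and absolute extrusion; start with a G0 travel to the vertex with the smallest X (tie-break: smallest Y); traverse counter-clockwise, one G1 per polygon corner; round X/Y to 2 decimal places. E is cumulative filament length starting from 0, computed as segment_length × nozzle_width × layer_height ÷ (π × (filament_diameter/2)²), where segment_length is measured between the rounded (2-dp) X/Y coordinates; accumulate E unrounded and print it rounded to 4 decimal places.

G0 X-5.35 Y0.00 Z2.24
G1 X-3.78 Y-3.78 E0.2178
G1 X0.00 Y-5.35 E0.4356
G1 X3.78 Y-3.78 E0.6535
G1 X5.35 Y0.00 E0.8713
G1 X3.78 Y3.78 E1.0891
G1 X0.00 Y5.35 E1.3069
G1 X-3.78 Y3.78 E1.5247
G1 X-5.35 Y0.00 E1.7425

At z = 2.24 mm: the r=7.5 sphere slices to a regular 8-gon of circumradius 5.346 (√(r²−h²) with h=5.26 from center); the cone at (7, -3.5) is not intersected at this z (z outside [13, 22]); Merging all regions: only the r=7.5 sphere is present, so the union is just that shape — 1 connected region. The outline is a single polygon with 8 vertices. Extrusion per mm of travel: 0.4 × 0.32 / (π × 0.875²) = 0.053216. Accumulating E over each segment gives final E = 1.7425.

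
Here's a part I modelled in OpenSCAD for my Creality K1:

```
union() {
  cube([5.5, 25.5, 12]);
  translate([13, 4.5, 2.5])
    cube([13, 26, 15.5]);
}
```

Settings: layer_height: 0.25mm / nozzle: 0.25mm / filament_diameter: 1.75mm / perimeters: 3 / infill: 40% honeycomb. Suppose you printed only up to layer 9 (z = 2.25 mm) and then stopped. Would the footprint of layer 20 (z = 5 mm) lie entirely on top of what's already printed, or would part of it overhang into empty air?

part overhangs

Compare the two slices. At z = 2.25: the cube is present — its section is the full 5.5×25.5 rectangle (area 140.25 mm²); the cube at (13, 4.5) does not reach this height (z outside [2.5, 18]); Combining (union): only the 5.5×25.5 cube is present, so the union is just that shape — area = 140.25 mm². At z = 5: the 5.5×25.5 cube contributes its full rectangle (area 140.25 mm²); the cube at (13, 4.5) (footprint 13×26) is included at this height (area 338.00 mm²); Merging all regions: the 2 present regions are separate (no shared area or edge), so areas and boundary lengths simply add and each stays a separate island — area = 478.25 mm². Checking containment: at z = 5 the cross-section extends beyond the z = 2.25 cross-section by about 338.00 mm².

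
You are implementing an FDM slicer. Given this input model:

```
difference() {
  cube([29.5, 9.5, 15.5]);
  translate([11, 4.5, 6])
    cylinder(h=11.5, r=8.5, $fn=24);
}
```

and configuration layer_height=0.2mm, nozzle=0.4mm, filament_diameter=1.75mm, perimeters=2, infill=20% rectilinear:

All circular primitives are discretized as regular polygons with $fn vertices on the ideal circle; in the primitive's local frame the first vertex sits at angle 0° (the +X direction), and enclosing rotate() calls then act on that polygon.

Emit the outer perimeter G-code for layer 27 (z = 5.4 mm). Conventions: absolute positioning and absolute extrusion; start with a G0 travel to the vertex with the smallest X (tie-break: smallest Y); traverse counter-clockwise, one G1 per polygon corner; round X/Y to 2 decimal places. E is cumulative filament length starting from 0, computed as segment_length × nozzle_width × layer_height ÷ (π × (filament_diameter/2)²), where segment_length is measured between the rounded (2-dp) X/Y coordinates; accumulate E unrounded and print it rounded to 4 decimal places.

At z = 5.4 mm: the cube (footprint 29.5×9.5) is included at this height; the cylinder at (11, 4.5) is not intersected at this z (z outside [6, 17.5]); Taking the first minus the rest: none of the subtracted shapes is present at this height, so the 29.5×9.5 cube is unchanged — 1 connected region. The outline is a single polygon with 4 vertices. Extrusion per mm of travel: 0.4 × 0.2 / (π × 0.875²) = 0.033260. Accumulating E over each segment gives final E = 2.5943.

G0 X0.00 Y0.00 Z5.40
G1 X29.50 Y0.00 E0.9812
G1 X29.50 Y9.50 E1.2971
G1 X0.00 Y9.50 E2.2783
G1 X0.00 Y0.00 E2.5943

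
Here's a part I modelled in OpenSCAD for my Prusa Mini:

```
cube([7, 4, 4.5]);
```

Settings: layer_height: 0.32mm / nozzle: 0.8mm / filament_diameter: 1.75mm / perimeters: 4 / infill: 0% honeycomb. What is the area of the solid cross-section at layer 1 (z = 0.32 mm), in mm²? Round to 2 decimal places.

28.00 mm²

At z = 0.32 mm: the cube (footprint 7×4) is included at this height (area 28.00 mm²). Overall, the cross-section is a single solid region. Net area = 28.00 mm².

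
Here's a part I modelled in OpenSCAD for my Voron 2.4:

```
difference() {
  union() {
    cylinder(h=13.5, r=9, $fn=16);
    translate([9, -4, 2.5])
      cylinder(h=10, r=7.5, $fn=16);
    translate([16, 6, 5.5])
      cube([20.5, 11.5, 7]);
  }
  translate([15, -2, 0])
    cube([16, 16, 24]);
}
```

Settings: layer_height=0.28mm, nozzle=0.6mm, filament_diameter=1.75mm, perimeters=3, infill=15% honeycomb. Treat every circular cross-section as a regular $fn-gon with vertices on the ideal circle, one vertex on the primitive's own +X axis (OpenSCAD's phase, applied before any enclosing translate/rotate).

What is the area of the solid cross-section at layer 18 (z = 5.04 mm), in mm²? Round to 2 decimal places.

At z = 5.04 mm: the r=9 cylinder gives a regular 16-gon of circumradius 9 (constant along its height) (area = (16/2)·9.000²·sin(360°/16) = 247.98 mm²); the cylinder at (9, -4): section is a regular 16-gon, circumradius r=7.5 (area = (16/2)·7.500²·sin(360°/16) = 172.21 mm²); the cube at (16, 6) is absent (z outside [5.5, 12.5]); Combining (union): the regions partially overlap — summed areas 420.19 mm² minus the doubly-counted overlap 57.90 mm² gives 362.29 mm² — area = 362.29 mm²; the 16×16 cube at (15, -2) contributes its full rectangle (area 256.00 mm²); Taking the first minus the rest: starting from the result so far (362.29 mm²), the 16×16 cube at (15, -2) partially overlaps it — only the 1.53 mm² overlap (of its 256.00 mm²) is removed, clipping the outline — area = 360.76 mm². Overall, the cross-section is a single solid region. Net area = 360.76 mm².

360.76 mm²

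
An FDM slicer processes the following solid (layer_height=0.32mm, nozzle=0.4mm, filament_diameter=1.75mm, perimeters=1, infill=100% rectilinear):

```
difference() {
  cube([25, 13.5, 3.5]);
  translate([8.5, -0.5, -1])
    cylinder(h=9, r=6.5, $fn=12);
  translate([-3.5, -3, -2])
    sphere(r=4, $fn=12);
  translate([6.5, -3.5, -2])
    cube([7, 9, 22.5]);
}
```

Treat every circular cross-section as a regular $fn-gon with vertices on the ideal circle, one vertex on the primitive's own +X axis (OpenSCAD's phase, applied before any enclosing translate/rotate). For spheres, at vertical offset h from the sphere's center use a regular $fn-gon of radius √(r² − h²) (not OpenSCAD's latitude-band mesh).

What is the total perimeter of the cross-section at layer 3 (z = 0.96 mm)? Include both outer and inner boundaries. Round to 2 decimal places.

84.80 mm

At z = 0.96 mm: the 25×13.5 cube contributes its full rectangle (perimeter 77.00 mm); the r=6.5 cylinder at (8.5, -0.5) gives a regular 12-gon of circumradius 6.5 (constant along its height) (perimeter = 2·12·6.500·sin(180°/12) = 40.38 mm); the sphere at (-3.5, -3): section is a regular 12-gon, circumradius = √(r²−h²) = √(4²−2.96²) = 2.690 (perimeter = 2·12·2.690·sin(180°/12) = 16.71 mm); the cube at (6.5, -3.5) (footprint 7×9) is included at this height (perimeter 32.00 mm); After the difference (first − rest): starting from the 25×13.5 cube, the r=6.5 cylinder at (8.5, -0.5) partially overlaps it — only the 56.94 mm² overlap (of its 126.75 mm²) is removed, clipping the outline; the r=4 sphere at (-3.5, -3) misses the remaining region (no effect); the 7×9 cube at (6.5, -3.5) partially overlaps it — only the 2.44 mm² overlap (of its 63.00 mm²) is removed, clipping the outline — boundary = 84.80 mm. Overall, the cross-section is a single solid region. Total boundary length (outer) = 84.80 mm.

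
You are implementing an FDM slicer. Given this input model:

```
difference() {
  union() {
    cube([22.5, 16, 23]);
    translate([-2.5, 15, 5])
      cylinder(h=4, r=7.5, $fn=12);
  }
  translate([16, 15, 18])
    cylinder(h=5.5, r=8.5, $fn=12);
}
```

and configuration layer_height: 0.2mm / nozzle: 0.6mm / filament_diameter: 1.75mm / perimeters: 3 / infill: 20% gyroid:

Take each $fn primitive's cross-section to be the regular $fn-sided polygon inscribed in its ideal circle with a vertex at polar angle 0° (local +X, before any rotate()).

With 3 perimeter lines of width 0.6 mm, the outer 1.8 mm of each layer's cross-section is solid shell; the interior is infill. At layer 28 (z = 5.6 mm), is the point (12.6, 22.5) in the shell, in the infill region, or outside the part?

At z = 5.6 mm: the cube is present — its section is the full 22.5×16 rectangle; the cylinder at (-2.5, 15): section is a regular 12-gon, circumradius r=7.5; Combining (union): the regions partially overlap (shared area 29.14 mm²), so overlapping operands fuse into one piece — 1 connected region; the cylinder at (16, 15) is absent (z outside [18, 23.5]); Taking the first minus the rest: none of the subtracted shapes is present at this height, so the result so far is unchanged — 1 connected region. Overall, the cross-section is a single solid region. The nearest boundary edge runs (4.73, 16.00)→(22.50, 16.00); distance from the point to it = 6.50 mm. The point is not inside any of the regions above, so it lies outside the cross-section (6.50 mm from the nearest boundary).

outside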